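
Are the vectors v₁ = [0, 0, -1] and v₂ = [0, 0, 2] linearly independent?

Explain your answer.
No, linearly dependent (v₂ = -2·v₁)

Check whether there is a scalar k with v₂ = k·v₁.
Comparing components, k = -2 satisfies -2·[0, 0, -1] = [0, 0, 2].
Since v₂ is a scalar multiple of v₁, the two vectors are linearly dependent.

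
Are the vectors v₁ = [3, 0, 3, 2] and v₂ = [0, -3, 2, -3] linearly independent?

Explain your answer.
Yes, linearly independent

Two vectors are linearly dependent iff one is a scalar multiple of the other.
No single scalar k satisfies v₂ = k·v₁ (the ratios of corresponding entries disagree), so v₁ and v₂ are linearly independent.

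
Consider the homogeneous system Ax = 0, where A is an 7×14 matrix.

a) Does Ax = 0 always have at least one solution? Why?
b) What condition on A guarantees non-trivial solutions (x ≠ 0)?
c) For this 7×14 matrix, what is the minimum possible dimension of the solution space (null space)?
a) Yes, x = 0 is always a solution. b) When A has linearly dependent columns (rank < n). c) Minimum nullity = 7.

a) x = 0 satisfies A·0 = 0, so the zero vector is always a solution.
b) Non-trivial solutions exist iff the columns of A are linearly dependent, equivalently rank(A) < n (the number of columns).
c) By rank-nullity, rank(A) + nullity(A) = n = 14. Since A has only 7 rows, rank(A) ≤ 7, so nullity(A) ≥ 14 - 7 = 7.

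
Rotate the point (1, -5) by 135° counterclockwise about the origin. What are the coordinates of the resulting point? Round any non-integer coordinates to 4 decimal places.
(2.8284, 4.2426)

Rotation matrix R(θ) = [[cos θ, -sin θ], [sin θ, cos θ]]; for θ = 135°:
R = [[-√2/2, -√2/2], [√2/2, -√2/2]]
Result: R × [1, -5]ᵀ = [-√2/2·1 + (-√2/2)·-5, √2/2·1 + (-√2/2)·-5]ᵀ = (2.8284, 4.2426)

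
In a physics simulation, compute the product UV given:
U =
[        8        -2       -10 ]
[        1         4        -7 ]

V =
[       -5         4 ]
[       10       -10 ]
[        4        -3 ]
UV =
[     -100        82 ]
[        7       -15 ]

Matrix multiplication: (UV)[i][j] = sum over k of U[i][k] * V[k][j].
  (UV)[0][0] = (8)*(-5) + (-2)*(10) + (-10)*(4) = -100
  (UV)[0][1] = (8)*(4) + (-2)*(-10) + (-10)*(-3) = 82
  (UV)[1][0] = (1)*(-5) + (4)*(10) + (-7)*(4) = 7
  (UV)[1][1] = (1)*(4) + (4)*(-10) + (-7)*(-3) = -15
UV =
[     -100        82 ]
[        7       -15 ]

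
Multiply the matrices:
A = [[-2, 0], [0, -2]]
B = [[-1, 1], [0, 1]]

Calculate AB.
[[2, -2], [0, -2]]

Each entry (i,j) of AB = sum over k of A[i][k]*B[k][j].
(AB)[0][0] = (-2)*(-1) + (0)*(0) = 2
(AB)[0][1] = (-2)*(1) + (0)*(1) = -2
(AB)[1][0] = (0)*(-1) + (-2)*(0) = 0
(AB)[1][1] = (0)*(1) + (-2)*(1) = -2
AB = [[2, -2], [0, -2]]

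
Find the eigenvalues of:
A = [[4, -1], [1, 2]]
λ = 3, 3

Solve det(A - λI) = 0. For a 2×2 matrix this is λ² - (trace)λ + det = 0.
trace(A) = 4 + 2 = 6.
det(A) = (4)*(2) - (-1)*(1) = 8 + 1 = 9.
Characteristic equation: λ² - (6)λ + (9) = 0.
Discriminant: (6)² - 4*(9) = 36 - 36 = 0.
Roots: λ = (6 ± √0) / 2 = 3, 3.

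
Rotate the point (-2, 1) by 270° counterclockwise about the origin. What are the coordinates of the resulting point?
(1, 2)

Rotation matrix R(θ) = [[cos θ, -sin θ], [sin θ, cos θ]]; for θ = 270°:
R = [[0, 1], [-1, 0]]
Result: R × [-2, 1]ᵀ = [0·-2 + (1)·1, -1·-2 + (0)·1]ᵀ = (1, 2)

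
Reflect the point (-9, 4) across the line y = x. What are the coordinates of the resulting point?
(4, -9)

Reflection across line y = x: (-9, 4) → (4, -9)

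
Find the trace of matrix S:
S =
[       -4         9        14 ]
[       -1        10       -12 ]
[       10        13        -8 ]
tr(S) = -4 + 10 - 8 = -2

The trace of a square matrix is the sum of its diagonal entries.
Diagonal entries of S: S[0][0] = -4, S[1][1] = 10, S[2][2] = -8.
tr(S) = -4 + 10 - 8 = -2.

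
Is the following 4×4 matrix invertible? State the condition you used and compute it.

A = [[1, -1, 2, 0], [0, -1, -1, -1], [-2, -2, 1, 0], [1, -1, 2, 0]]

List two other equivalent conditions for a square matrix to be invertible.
No, not invertible; det(A) = 0 (two rows are equal, so the rows are linearly dependent). Equivalent conditions (failing for this A): rank(A) < 4; Ax = 0 has non-trivial solutions; 0 is an eigenvalue; the columns are linearly dependent.

To check invertibility, compute det(A).
In this matrix, row 0 and the last row are identical, so one row is a scalar multiple of another and the rows are linearly dependent.
A matrix with linearly dependent rows has det = 0 and is not invertible.
Equivalent failed conditions:
- rank(A) < 4.
- Ax = 0 has non-trivial solutions.
- 0 is an eigenvalue.
- The columns are linearly dependent.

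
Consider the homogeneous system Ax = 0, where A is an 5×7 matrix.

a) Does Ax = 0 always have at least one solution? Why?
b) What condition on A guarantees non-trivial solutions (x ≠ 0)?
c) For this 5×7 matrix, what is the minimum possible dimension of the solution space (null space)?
a) Yes, x = 0 is always a solution. b) When A has linearly dependent columns (rank < n). c) Minimum nullity = 2.

a) x = 0 satisfies A·0 = 0, so the zero vector is always a solution.
b) Non-trivial solutions exist iff the columns of A are linearly dependent, equivalently rank(A) < n (the number of columns).
c) By rank-nullity, rank(A) + nullity(A) = n = 7. Since A has only 5 rows, rank(A) ≤ 5, so nullity(A) ≥ 7 - 5 = 2.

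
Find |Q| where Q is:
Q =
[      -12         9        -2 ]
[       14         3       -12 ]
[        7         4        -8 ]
det(Q) = -106

Expand along row 0 (cofactor expansion): det(Q) = a*(e*i - f*h) - b*(d*i - f*g) + c*(d*h - e*g), where the 3×3 is [[a, b, c], [d, e, f], [g, h, i]].
Minor M_00 = (3)*(-8) - (-12)*(4) = -24 + 48 = 24.
Minor M_01 = (14)*(-8) - (-12)*(7) = -112 + 84 = -28.
Minor M_02 = (14)*(4) - (3)*(7) = 56 - 21 = 35.
det(Q) = (-12)*(24) - (9)*(-28) + (-2)*(35) = -288 + 252 - 70 = -106.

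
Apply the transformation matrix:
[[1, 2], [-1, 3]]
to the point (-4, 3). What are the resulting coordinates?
(2, 13)

Matrix multiplication:
[[1, 2], [-1, 3]] × [-4, 3]ᵀ
= [1×-4 + 2×3, -1×-4 + 3×3]ᵀ
= [2.0000, 13.0000]ᵀ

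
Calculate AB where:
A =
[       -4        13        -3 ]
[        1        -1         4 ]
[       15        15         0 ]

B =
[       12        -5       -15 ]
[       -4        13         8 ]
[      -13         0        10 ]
AB =
[      -61       189       134 ]
[      -36       -18        17 ]
[      120       120      -105 ]

Matrix multiplication: (AB)[i][j] = sum over k of A[i][k] * B[k][j].
  (AB)[0][0] = (-4)*(12) + (13)*(-4) + (-3)*(-13) = -61
  (AB)[0][1] = (-4)*(-5) + (13)*(13) + (-3)*(0) = 189
  (AB)[0][2] = (-4)*(-15) + (13)*(8) + (-3)*(10) = 134
  (AB)[1][0] = (1)*(12) + (-1)*(-4) + (4)*(-13) = -36
  (AB)[1][1] = (1)*(-5) + (-1)*(13) + (4)*(0) = -18
  (AB)[1][2] = (1)*(-15) + (-1)*(8) + (4)*(10) = 17
  (AB)[2][0] = (15)*(12) + (15)*(-4) + (0)*(-13) = 120
  (AB)[2][1] = (15)*(-5) + (15)*(13) + (0)*(0) = 120
  (AB)[2][2] = (15)*(-15) + (15)*(8) + (0)*(10) = -105
AB =
[      -61       189       134 ]
[      -36       -18        17 ]
[      120       120      -105 ]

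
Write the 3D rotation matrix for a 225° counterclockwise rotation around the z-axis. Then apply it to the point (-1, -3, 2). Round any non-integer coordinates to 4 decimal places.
R = [[-√2/2, √2/2, 0], [-√2/2, -√2/2, 0], [0, 0, 1]]; R·(-1, -3, 2) = (-1.4142, 2.8284, 2.0000)

Rotation matrix for 225° around z-axis:
cos(225°) = -√2/2, sin(225°) = -√2/2
R = [[-√2/2, √2/2, 0], [-√2/2, -√2/2, 0], [0, 0, 1]]
Apply to (-1, -3, 2): R·[-1, -3, 2]ᵀ = (-1.4142, 2.8284, 2.0000)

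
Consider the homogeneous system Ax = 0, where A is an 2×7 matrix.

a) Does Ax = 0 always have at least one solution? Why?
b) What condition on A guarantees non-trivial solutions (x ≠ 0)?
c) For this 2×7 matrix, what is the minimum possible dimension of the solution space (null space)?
a) Yes, x = 0 is always a solution. b) When A has linearly dependent columns (rank < n). c) Minimum nullity = 5.

a) x = 0 satisfies A·0 = 0, so the zero vector is always a solution.
b) Non-trivial solutions exist iff the columns of A are linearly dependent, equivalently rank(A) < n (the number of columns).
c) By rank-nullity, rank(A) + nullity(A) = n = 7. Since A has only 2 rows, rank(A) ≤ 2, so nullity(A) ≥ 7 - 2 = 5.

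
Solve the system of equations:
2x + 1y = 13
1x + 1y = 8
x = 5, y = 3

Use elimination (row reduction):
Equation 1: 2x + 1y = 13.
Equation 2: 1x + 1y = 8.
Multiply Eq1 by 1 and Eq2 by 2: 2x + 1y = 13;  2x + 2y = 16.
Subtract: (1)y = 3, so y = 3.
Back-substitute into Eq1: 2x + 1*(3) = 13, so x = 5.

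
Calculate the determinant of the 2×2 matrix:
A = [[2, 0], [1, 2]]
4

For A = [[a, b], [c, d]], det(A) = a*d - b*c.
det(A) = (2)*(2) - (0)*(1) = 4 - 0 = 4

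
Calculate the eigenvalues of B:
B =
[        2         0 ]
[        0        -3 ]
λ = -3, 2

Solve det(B - λI) = 0. For a 2×2 matrix the characteristic equation is λ² - (trace)λ + det = 0.
trace(B) = a + d = 2 - 3 = -1.
det(B) = a*d - b*c = (2)*(-3) - (0)*(0) = -6 - 0 = -6.
Characteristic equation: λ² - (-1)λ + (-6) = 0.
Discriminant = (-1)² - 4*(-6) = 1 + 24 = 25.
λ = (-1 ± √25) / 2 = (-1 ± 5) / 2 = -3, 2.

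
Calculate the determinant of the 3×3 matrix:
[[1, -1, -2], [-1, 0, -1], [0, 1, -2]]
5

Expansion along first row:
det = 1·det([[0,-1],[1,-2]]) - -1·det([[-1,-1],[0,-2]]) + -2·det([[-1,0],[0,1]])
    = 1·(0·-2 - -1·1) - -1·(-1·-2 - -1·0) + -2·(-1·1 - 0·0)
    = 1·1 - -1·2 + -2·-1
    = 1 + 2 + 2 = 5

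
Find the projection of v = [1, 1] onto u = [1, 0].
[1, 0]

The projection of v onto u is proj_u(v) = ((v·u) / (u·u)) · u.
v·u = (1)*(1) + (1)*(0) = 1.
u·u = (1)*(1) + (0)*(0) = 1.
coefficient = 1 / 1 = 1.
proj_u(v) = 1 · [1, 0] = [1, 0].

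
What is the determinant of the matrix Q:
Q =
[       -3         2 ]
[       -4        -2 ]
det(Q) = 14

For a 2×2 matrix [[a, b], [c, d]], det = a*d - b*c.
det(Q) = (-3)*(-2) - (2)*(-4) = 6 + 8 = 14.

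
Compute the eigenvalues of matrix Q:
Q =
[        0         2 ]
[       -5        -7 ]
λ = -5, -2

Solve det(Q - λI) = 0. For a 2×2 matrix the characteristic equation is λ² - (trace)λ + det = 0.
trace(Q) = a + d = 0 - 7 = -7.
det(Q) = a*d - b*c = (0)*(-7) - (2)*(-5) = 0 + 10 = 10.
Characteristic equation: λ² - (-7)λ + (10) = 0.
Discriminant = (-7)² - 4*(10) = 49 - 40 = 9.
λ = (-7 ± √9) / 2 = (-7 ± 3) / 2 = -5, -2.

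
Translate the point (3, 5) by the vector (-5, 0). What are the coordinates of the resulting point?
(-2, 5)

Translation by (-5, 0):
x' = 3 + -5 = -2
y' = 5 + 0 = 5
Homogeneous matrix: [[1, 0, -5], [0, 1, 0], [0, 0, 1]]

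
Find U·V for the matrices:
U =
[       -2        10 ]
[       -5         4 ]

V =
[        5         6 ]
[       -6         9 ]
UV =
[      -70        78 ]
[      -49         6 ]

Matrix multiplication: (UV)[i][j] = sum over k of U[i][k] * V[k][j].
  (UV)[0][0] = (-2)*(5) + (10)*(-6) = -70
  (UV)[0][1] = (-2)*(6) + (10)*(9) = 78
  (UV)[1][0] = (-5)*(5) + (4)*(-6) = -49
  (UV)[1][1] = (-5)*(6) + (4)*(9) = 6
UV =
[      -70        78 ]
[      -49         6 ]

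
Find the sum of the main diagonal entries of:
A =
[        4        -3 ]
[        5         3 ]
tr(A) = 4 + 3 = 7

The trace of a square matrix is the sum of its diagonal entries.
Diagonal entries of A: A[0][0] = 4, A[1][1] = 3.
tr(A) = 4 + 3 = 7.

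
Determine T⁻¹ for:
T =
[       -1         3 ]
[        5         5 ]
det(T) = -20
T⁻¹ =
[     -1/4      3/20 ]
[      1/4      1/20 ]

For a 2×2 matrix T = [[a, b], [c, d]] with det(T) ≠ 0, T⁻¹ = (1/det(T)) * [[d, -b], [-c, a]].
det(T) = (-1)*(5) - (3)*(5) = -5 - 15 = -20.
T⁻¹ = (1/-20) * [[5, -3], [-5, -1]].
Dividing each entry by -20 and reducing:
T⁻¹ =
[     -1/4      3/20 ]
[      1/4      1/20 ]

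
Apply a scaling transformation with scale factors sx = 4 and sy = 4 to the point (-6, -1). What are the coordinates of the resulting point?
(-24, -4)

Scaling matrix:
[[4, 0], [0, 4]]
Result: (-6 × 4, -1 × 4) = (-24, -4)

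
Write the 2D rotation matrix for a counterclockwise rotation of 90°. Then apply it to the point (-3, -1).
R = [[0, -1], [1, 0]]; R·(-3, -1) = (1, -3)

Rotation matrix formula: R(θ) = [[cos θ, -sin θ], [sin θ, cos θ]]
For θ = 90°:
cos(90°) = 0
sin(90°) = 1
R = [[0, -1], [1, 0]]
Apply to (-3, -1): [0·-3 + (-1)·-1, 1·-3 + 0·-1] = (1, -3)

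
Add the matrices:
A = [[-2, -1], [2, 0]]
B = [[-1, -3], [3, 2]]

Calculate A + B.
[[-3, -4], [5, 2]]

Add corresponding elements:
(-2)+(-1)=-3
(-1)+(-3)=-4
(2)+(3)=5
(0)+(2)=2
A + B = [[-3, -4], [5, 2]]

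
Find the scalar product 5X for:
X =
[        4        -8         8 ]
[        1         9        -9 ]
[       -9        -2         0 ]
5X =
[       20       -40        40 ]
[        5        45       -45 ]
[      -45       -10         0 ]

Scalar multiplication is elementwise: (5X)[i][j] = 5 * X[i][j].
  (5X)[0][0] = 5 * (4) = 20
  (5X)[0][1] = 5 * (-8) = -40
  (5X)[0][2] = 5 * (8) = 40
  (5X)[1][0] = 5 * (1) = 5
  (5X)[1][1] = 5 * (9) = 45
  (5X)[1][2] = 5 * (-9) = -45
  (5X)[2][0] = 5 * (-9) = -45
  (5X)[2][1] = 5 * (-2) = -10
  (5X)[2][2] = 5 * (0) = 0
5X =
[       20       -40        40 ]
[        5        45       -45 ]
[      -45       -10         0 ]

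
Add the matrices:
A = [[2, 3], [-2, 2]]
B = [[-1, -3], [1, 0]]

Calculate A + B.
[[1, 0], [-1, 2]]

Add corresponding elements:
(2)+(-1)=1
(3)+(-3)=0
(-2)+(1)=-1
(2)+(0)=2
A + B = [[1, 0], [-1, 2]]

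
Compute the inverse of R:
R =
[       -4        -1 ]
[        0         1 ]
det(R) = -4
R⁻¹ =
[     -1/4      -1/4 ]
[        0         1 ]

For a 2×2 matrix R = [[a, b], [c, d]] with det(R) ≠ 0, R⁻¹ = (1/det(R)) * [[d, -b], [-c, a]].
det(R) = (-4)*(1) - (-1)*(0) = -4 - 0 = -4.
R⁻¹ = (1/-4) * [[1, 1], [0, -4]].
Dividing each entry by -4 and reducing:
R⁻¹ =
[     -1/4      -1/4 ]
[        0         1 ]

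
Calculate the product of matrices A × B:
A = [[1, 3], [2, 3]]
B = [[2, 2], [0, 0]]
[[2, 2], [4, 4]]

Matrix multiplication:
C[0][0] = 1×2 + 3×0 = 2
C[0][1] = 1×2 + 3×0 = 2
C[1][0] = 2×2 + 3×0 = 4
C[1][1] = 2×2 + 3×0 = 4
Result: [[2, 2], [4, 4]]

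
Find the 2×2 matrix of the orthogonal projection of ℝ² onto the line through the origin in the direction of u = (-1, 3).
[[1/10, -3/10], [-3/10, 9/10]]

The orthogonal projection onto the line spanned by a nonzero vector u = (a, b) has matrix P = (u uᵀ) / (uᵀ u) = (1/(a² + b²)) · [[a², ab], [ab, b²]].
Here u = (-1, 3), so a² + b² = 1 + 9 = 10.
P = (1/10) · [[1, -3], [-3, 9]] = [[1/10, -3/10], [-3/10, 9/10]].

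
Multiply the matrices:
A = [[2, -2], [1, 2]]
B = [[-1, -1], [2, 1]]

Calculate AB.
[[-6, -4], [3, 1]]

Each entry (i,j) of AB = sum over k of A[i][k]*B[k][j].
(AB)[0][0] = (2)*(-1) + (-2)*(2) = -6
(AB)[0][1] = (2)*(-1) + (-2)*(1) = -4
(AB)[1][0] = (1)*(-1) + (2)*(2) = 3
(AB)[1][1] = (1)*(-1) + (2)*(1) = 1
AB = [[-6, -4], [3, 1]]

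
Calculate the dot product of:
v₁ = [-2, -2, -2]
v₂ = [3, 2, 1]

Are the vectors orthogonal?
-12, No

The dot product is the sum of products of corresponding components.
v₁·v₂ = (-2)*(3) + (-2)*(2) + (-2)*(1) = -6 - 4 - 2 = -12.
Two vectors are orthogonal iff their dot product is 0; here the dot product is -12, so the vectors are not orthogonal.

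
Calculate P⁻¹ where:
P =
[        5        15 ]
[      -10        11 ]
det(P) = 205
P⁻¹ =
[   11/205     -3/41 ]
[     2/41      1/41 ]

For a 2×2 matrix P = [[a, b], [c, d]] with det(P) ≠ 0, P⁻¹ = (1/det(P)) * [[d, -b], [-c, a]].
det(P) = (5)*(11) - (15)*(-10) = 55 + 150 = 205.
P⁻¹ = (1/205) * [[11, -15], [10, 5]].
Dividing each entry by 205 and reducing:
P⁻¹ =
[   11/205     -3/41 ]
[     2/41      1/41 ]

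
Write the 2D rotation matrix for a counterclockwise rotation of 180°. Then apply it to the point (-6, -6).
R = [[-1, 0], [0, -1]]; R·(-6, -6) = (6, 6)

Rotation matrix formula: R(θ) = [[cos θ, -sin θ], [sin θ, cos θ]]
For θ = 180°:
cos(180°) = -1
sin(180°) = 0
R = [[-1, 0], [0, -1]]
Apply to (-6, -6): [-1·-6 + (0)·-6, 0·-6 + -1·-6] = (6, 6)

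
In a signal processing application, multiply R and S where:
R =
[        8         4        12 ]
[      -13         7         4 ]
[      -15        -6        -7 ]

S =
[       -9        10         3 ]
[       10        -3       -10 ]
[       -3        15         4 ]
RS =
[      -68       248        32 ]
[      175       -91       -93 ]
[       96      -237       -13 ]

Matrix multiplication: (RS)[i][j] = sum over k of R[i][k] * S[k][j].
  (RS)[0][0] = (8)*(-9) + (4)*(10) + (12)*(-3) = -68
  (RS)[0][1] = (8)*(10) + (4)*(-3) + (12)*(15) = 248
  (RS)[0][2] = (8)*(3) + (4)*(-10) + (12)*(4) = 32
  (RS)[1][0] = (-13)*(-9) + (7)*(10) + (4)*(-3) = 175
  (RS)[1][1] = (-13)*(10) + (7)*(-3) + (4)*(15) = -91
  (RS)[1][2] = (-13)*(3) + (7)*(-10) + (4)*(4) = -93
  (RS)[2][0] = (-15)*(-9) + (-6)*(10) + (-7)*(-3) = 96
  (RS)[2][1] = (-15)*(10) + (-6)*(-3) + (-7)*(15) = -237
  (RS)[2][2] = (-15)*(3) + (-6)*(-10) + (-7)*(4) = -13
RS =
[      -68       248        32 ]
[      175       -91       -93 ]
[       96      -237       -13 ]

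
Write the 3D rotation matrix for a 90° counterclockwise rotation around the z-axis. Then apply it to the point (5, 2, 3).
R = [[0, -1, 0], [1, 0, 0], [0, 0, 1]]; R·(5, 2, 3) = (-2, 5, 3)

Rotation matrix for 90° around z-axis:
cos(90°) = 0, sin(90°) = 1
R = [[0, -1, 0], [1, 0, 0], [0, 0, 1]]
Apply to (5, 2, 3): R·[5, 2, 3]ᵀ = (-2, 5, 3)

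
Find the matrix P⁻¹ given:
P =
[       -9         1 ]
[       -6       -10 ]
det(P) = 96
P⁻¹ =
[    -5/48     -1/96 ]
[     1/16     -3/32 ]

For a 2×2 matrix P = [[a, b], [c, d]] with det(P) ≠ 0, P⁻¹ = (1/det(P)) * [[d, -b], [-c, a]].
det(P) = (-9)*(-10) - (1)*(-6) = 90 + 6 = 96.
P⁻¹ = (1/96) * [[-10, -1], [6, -9]].
Dividing each entry by 96 and reducing:
P⁻¹ =
[    -5/48     -1/96 ]
[     1/16     -3/32 ]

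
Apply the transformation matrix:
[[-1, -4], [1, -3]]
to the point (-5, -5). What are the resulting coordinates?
(25, 10)

Matrix multiplication:
[[-1, -4], [1, -3]] × [-5, -5]ᵀ
= [-1×-5 + -4×-5, 1×-5 + -3×-5]ᵀ
= [25.0000, 10.0000]ᵀ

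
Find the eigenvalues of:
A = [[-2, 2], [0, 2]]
λ = -2, 2

Solve det(A - λI) = 0. For a 2×2 matrix this is λ² - (trace)λ + det = 0.
trace(A) = -2 + 2 = 0.
det(A) = (-2)*(2) - (2)*(0) = -4 - 0 = -4.
Characteristic equation: λ² - (0)λ + (-4) = 0.
Discriminant: (0)² - 4*(-4) = 0 + 16 = 16.
Roots: λ = (0 ± √16) / 2 = -2, 2.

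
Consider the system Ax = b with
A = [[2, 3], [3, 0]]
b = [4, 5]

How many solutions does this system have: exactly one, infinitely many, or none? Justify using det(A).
Exactly one solution

Compute det(A) = (2)*(0) - (3)*(3) = -9.
Because det(A) ≠ 0, A is invertible and Ax = b has a unique solution for every b (here x = A⁻¹ b).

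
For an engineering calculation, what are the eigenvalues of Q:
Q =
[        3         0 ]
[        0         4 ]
λ = 3, 4

Solve det(Q - λI) = 0. For a 2×2 matrix the characteristic equation is λ² - (trace)λ + det = 0.
trace(Q) = a + d = 3 + 4 = 7.
det(Q) = a*d - b*c = (3)*(4) - (0)*(0) = 12 - 0 = 12.
Characteristic equation: λ² - (7)λ + (12) = 0.
Discriminant = (7)² - 4*(12) = 49 - 48 = 1.
λ = (7 ± √1) / 2 = (7 ± 1) / 2 = 3, 4.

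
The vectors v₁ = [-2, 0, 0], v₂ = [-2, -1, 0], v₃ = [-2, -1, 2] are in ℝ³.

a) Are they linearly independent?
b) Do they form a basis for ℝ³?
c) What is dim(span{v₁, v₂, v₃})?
Yes independent, yes basis, dim = 3

Stack v₁, v₂, v₃ as rows of a 3×3 matrix.
[[-2, 0, 0]; [-2, -1, 0]; [-2, -1, 2]] is already lower triangular with nonzero diagonal entries (-2, -1, 2), so its determinant is the product of the diagonal entries, det = (-2)·(-1)·(2) = 4 ≠ 0, and the rows are linearly independent.
Three linearly independent vectors in ℝ³ form a basis for ℝ³, so dim(span{v₁,v₂,v₃}) = 3.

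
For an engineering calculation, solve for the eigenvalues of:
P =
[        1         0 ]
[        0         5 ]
λ = 1, 5

Solve det(P - λI) = 0. For a 2×2 matrix the characteristic equation is λ² - (trace)λ + det = 0.
trace(P) = a + d = 1 + 5 = 6.
det(P) = a*d - b*c = (1)*(5) - (0)*(0) = 5 - 0 = 5.
Characteristic equation: λ² - (6)λ + (5) = 0.
Discriminant = (6)² - 4*(5) = 36 - 20 = 16.
λ = (6 ± √16) / 2 = (6 ± 4) / 2 = 1, 5.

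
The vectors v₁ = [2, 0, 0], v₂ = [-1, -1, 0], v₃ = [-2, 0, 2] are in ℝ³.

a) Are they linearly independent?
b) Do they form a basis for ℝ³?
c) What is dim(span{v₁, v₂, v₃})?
Yes independent, yes basis, dim = 3

Stack v₁, v₂, v₃ as rows of a 3×3 matrix.
[[2, 0, 0]; [-1, -1, 0]; [-2, 0, 2]] is already lower triangular with nonzero diagonal entries (2, -1, 2), so its determinant is the product of the diagonal entries, det = (2)·(-1)·(2) = -4 ≠ 0, and the rows are linearly independent.
Three linearly independent vectors in ℝ³ form a basis for ℝ³, so dim(span{v₁,v₂,v₃}) = 3.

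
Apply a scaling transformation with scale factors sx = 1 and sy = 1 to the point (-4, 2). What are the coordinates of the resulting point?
(-4, 2)

Scaling matrix:
[[1, 0], [0, 1]]
Result: (-4 × 1, 2 × 1) = (-4, 2)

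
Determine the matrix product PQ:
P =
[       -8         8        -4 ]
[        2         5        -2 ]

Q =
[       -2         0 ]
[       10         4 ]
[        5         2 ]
PQ =
[       76        24 ]
[       36        16 ]

Matrix multiplication: (PQ)[i][j] = sum over k of P[i][k] * Q[k][j].
  (PQ)[0][0] = (-8)*(-2) + (8)*(10) + (-4)*(5) = 76
  (PQ)[0][1] = (-8)*(0) + (8)*(4) + (-4)*(2) = 24
  (PQ)[1][0] = (2)*(-2) + (5)*(10) + (-2)*(5) = 36
  (PQ)[1][1] = (2)*(0) + (5)*(4) + (-2)*(2) = 16
PQ =
[       76        24 ]
[       36        16 ]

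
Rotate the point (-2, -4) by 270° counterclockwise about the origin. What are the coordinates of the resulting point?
(-4, 2)

Rotation matrix R(θ) = [[cos θ, -sin θ], [sin θ, cos θ]]; for θ = 270°:
R = [[0, 1], [-1, 0]]
Result: R × [-2, -4]ᵀ = [0·-2 + (1)·-4, -1·-2 + (0)·-4]ᵀ = (-4, 2)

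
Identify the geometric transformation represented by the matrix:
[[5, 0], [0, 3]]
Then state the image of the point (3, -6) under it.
non-uniform scaling by (5, 3); image of (3, -6) is (15, -18)

This is diagonal with distinct entries, so it scales the x-axis by 5 and the y-axis by 3.
The matrix [[5, 0], [0, 3]] represents: non-uniform scaling by (5, 3).
Applying it to (3, -6): [5·3 + 0·-6, 0·3 + 3·-6] = (15, -18).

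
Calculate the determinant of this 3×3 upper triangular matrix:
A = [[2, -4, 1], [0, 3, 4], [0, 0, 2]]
12

The determinant of a triangular matrix is the product of its diagonal entries (the off-diagonal entries above the diagonal do not affect it).
det(A) = (2) * (3) * (2) = 12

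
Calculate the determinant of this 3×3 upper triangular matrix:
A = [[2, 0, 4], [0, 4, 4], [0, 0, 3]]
24

The determinant of a triangular matrix is the product of its diagonal entries (the off-diagonal entries above the diagonal do not affect it).
det(A) = (2) * (4) * (3) = 24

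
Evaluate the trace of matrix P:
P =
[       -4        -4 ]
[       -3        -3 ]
tr(P) = -4 - 3 = -7

The trace of a square matrix is the sum of its diagonal entries.
Diagonal entries of P: P[0][0] = -4, P[1][1] = -3.
tr(P) = -4 - 3 = -7.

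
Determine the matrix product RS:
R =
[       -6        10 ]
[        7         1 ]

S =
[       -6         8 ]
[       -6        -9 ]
RS =
[      -24      -138 ]
[      -48        47 ]

Matrix multiplication: (RS)[i][j] = sum over k of R[i][k] * S[k][j].
  (RS)[0][0] = (-6)*(-6) + (10)*(-6) = -24
  (RS)[0][1] = (-6)*(8) + (10)*(-9) = -138
  (RS)[1][0] = (7)*(-6) + (1)*(-6) = -48
  (RS)[1][1] = (7)*(8) + (1)*(-9) = 47
RS =
[      -24      -138 ]
[      -48        47 ]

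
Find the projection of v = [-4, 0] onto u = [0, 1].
[0, 0]

The projection of v onto u is proj_u(v) = ((v·u) / (u·u)) · u.
v·u = (-4)*(0) + (0)*(1) = 0.
u·u = (0)*(0) + (1)*(1) = 1.
coefficient = 0 / 1 = 0.
proj_u(v) = 0 · [0, 1] = [0, 0].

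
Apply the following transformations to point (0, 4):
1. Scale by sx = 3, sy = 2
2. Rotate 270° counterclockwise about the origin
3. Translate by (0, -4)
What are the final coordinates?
(8, -4)

Step 1: Scale → (0, 8)
Step 2: Rotate 270° → (8, 0)
Step 3: Translate → (8, -4)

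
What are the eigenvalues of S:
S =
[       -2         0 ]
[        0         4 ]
λ = -2, 4

Solve det(S - λI) = 0. For a 2×2 matrix the characteristic equation is λ² - (trace)λ + det = 0.
trace(S) = a + d = -2 + 4 = 2.
det(S) = a*d - b*c = (-2)*(4) - (0)*(0) = -8 - 0 = -8.
Characteristic equation: λ² - (2)λ + (-8) = 0.
Discriminant = (2)² - 4*(-8) = 4 + 32 = 36.
λ = (2 ± √36) / 2 = (2 ± 6) / 2 = -2, 4.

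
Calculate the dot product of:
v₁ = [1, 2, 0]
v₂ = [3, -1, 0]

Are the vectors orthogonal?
1, No

The dot product is the sum of products of corresponding components.
v₁·v₂ = (1)*(3) + (2)*(-1) + (0)*(0) = 3 - 2 + 0 = 1.
Two vectors are orthogonal iff their dot product is 0; here the dot product is 1, so the vectors are not orthogonal.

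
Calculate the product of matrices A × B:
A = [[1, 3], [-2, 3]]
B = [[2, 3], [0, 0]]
[[2, 3], [-4, -6]]

Matrix multiplication:
C[0][0] = 1×2 + 3×0 = 2
C[0][1] = 1×3 + 3×0 = 3
C[1][0] = -2×2 + 3×0 = -4
C[1][1] = -2×3 + 3×0 = -6
Result: [[2, 3], [-4, -6]]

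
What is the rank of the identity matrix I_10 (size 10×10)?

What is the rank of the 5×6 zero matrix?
rank(I_10) = 10, rank(0) = 0

The identity I_10 has 10 columns that are the standard basis vectors e_1, …, e_10. These are linearly independent, so all 10 columns are pivots and rank(I_10) = 10.
The 5×6 zero matrix has every entry zero, so every row is the zero row and there are no pivots; rank(0) = 0.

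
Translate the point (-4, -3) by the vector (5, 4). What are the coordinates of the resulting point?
(1, 1)

Translation by (5, 4):
x' = -4 + 5 = 1
y' = -3 + 4 = 1
Homogeneous matrix: [[1, 0, 5], [0, 1, 4], [0, 0, 1]]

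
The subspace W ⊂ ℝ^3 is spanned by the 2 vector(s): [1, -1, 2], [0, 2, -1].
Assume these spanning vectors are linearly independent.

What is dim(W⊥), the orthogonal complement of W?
dim(W⊥) = 1

For any subspace W of ℝ^n, dim(W) + dim(W⊥) = n (the whole-space dimension).
Here the given 2 vectors are linearly independent, so dim(W) = 2.
Thus dim(W⊥) = n - dim(W) = 3 - 2 = 1.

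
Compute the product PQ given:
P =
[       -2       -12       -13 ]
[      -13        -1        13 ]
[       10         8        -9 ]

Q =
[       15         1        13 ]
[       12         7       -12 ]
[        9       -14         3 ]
PQ =
[     -291        96        79 ]
[      -90      -202      -118 ]
[      165       192         7 ]

Matrix multiplication: (PQ)[i][j] = sum over k of P[i][k] * Q[k][j].
  (PQ)[0][0] = (-2)*(15) + (-12)*(12) + (-13)*(9) = -291
  (PQ)[0][1] = (-2)*(1) + (-12)*(7) + (-13)*(-14) = 96
  (PQ)[0][2] = (-2)*(13) + (-12)*(-12) + (-13)*(3) = 79
  (PQ)[1][0] = (-13)*(15) + (-1)*(12) + (13)*(9) = -90
  (PQ)[1][1] = (-13)*(1) + (-1)*(7) + (13)*(-14) = -202
  (PQ)[1][2] = (-13)*(13) + (-1)*(-12) + (13)*(3) = -118
  (PQ)[2][0] = (10)*(15) + (8)*(12) + (-9)*(9) = 165
  (PQ)[2][1] = (10)*(1) + (8)*(7) + (-9)*(-14) = 192
  (PQ)[2][2] = (10)*(13) + (8)*(-12) + (-9)*(3) = 7
PQ =
[     -291        96        79 ]
[      -90      -202      -118 ]
[      165       192         7 ]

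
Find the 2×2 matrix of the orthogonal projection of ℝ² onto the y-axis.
[[0, 0], [0, 1]]

The orthogonal projection onto the line spanned by a nonzero vector u = (a, b) has matrix P = (u uᵀ) / (uᵀ u) = (1/(a² + b²)) · [[a², ab], [ab, b²]].
Here u = (0, 1), so a² + b² = 0 + 1 = 1.
P = (1/1) · [[0, 0], [0, 1]] = [[0, 0], [0, 1]].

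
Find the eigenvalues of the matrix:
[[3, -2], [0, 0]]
λ = 0 and λ = 3

Characteristic equation: det(A - λI) = 0
λ² - (trace)λ + (det) = 0
λ² - (3)λ + (0) = 0
λ² - 3λ + 0 = 0
Solving: λ = 0, 3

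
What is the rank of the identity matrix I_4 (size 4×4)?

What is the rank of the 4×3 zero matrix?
rank(I_4) = 4, rank(0) = 0

The identity I_4 has 4 columns that are the standard basis vectors e_1, …, e_4. These are linearly independent, so all 4 columns are pivots and rank(I_4) = 4.
The 4×3 zero matrix has every entry zero, so every row is the zero row and there are no pivots; rank(0) = 0.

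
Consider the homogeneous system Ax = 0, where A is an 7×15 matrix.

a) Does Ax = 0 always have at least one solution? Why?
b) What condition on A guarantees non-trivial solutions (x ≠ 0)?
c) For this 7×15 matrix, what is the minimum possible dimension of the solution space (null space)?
a) Yes, x = 0 is always a solution. b) When A has linearly dependent columns (rank < n). c) Minimum nullity = 8.

a) x = 0 satisfies A·0 = 0, so the zero vector is always a solution.
b) Non-trivial solutions exist iff the columns of A are linearly dependent, equivalently rank(A) < n (the number of columns).
c) By rank-nullity, rank(A) + nullity(A) = n = 15. Since A has only 7 rows, rank(A) ≤ 7, so nullity(A) ≥ 15 - 7 = 8.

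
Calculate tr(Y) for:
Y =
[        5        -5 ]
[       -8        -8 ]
tr(Y) = 5 - 8 = -3

The trace of a square matrix is the sum of its diagonal entries.
Diagonal entries of Y: Y[0][0] = 5, Y[1][1] = -8.
tr(Y) = 5 - 8 = -3.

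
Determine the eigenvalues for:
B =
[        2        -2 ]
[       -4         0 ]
λ = -2, 4

Solve det(B - λI) = 0. For a 2×2 matrix the characteristic equation is λ² - (trace)λ + det = 0.
trace(B) = a + d = 2 + 0 = 2.
det(B) = a*d - b*c = (2)*(0) - (-2)*(-4) = 0 - 8 = -8.
Characteristic equation: λ² - (2)λ + (-8) = 0.
Discriminant = (2)² - 4*(-8) = 4 + 32 = 36.
λ = (2 ± √36) / 2 = (2 ± 6) / 2 = -2, 4.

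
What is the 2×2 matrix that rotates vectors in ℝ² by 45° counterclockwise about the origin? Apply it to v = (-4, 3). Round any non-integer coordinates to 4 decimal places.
R = [[√2/2, -√2/2], [√2/2, √2/2]]; R·v = (-4.9497, -0.7071)

A counterclockwise rotation by angle θ in ℝ² has matrix R(θ) = [[cos θ, -sin θ], [sin θ, cos θ]].
For θ = 45°: cos θ = √2/2, sin θ = √2/2.
R(45°) = [[√2/2, -√2/2], [√2/2, √2/2]].
R·v = [√2/2·-4 + (-√2/2)·3, √2/2·-4 + √2/2·3] = (-4.9497, -0.7071).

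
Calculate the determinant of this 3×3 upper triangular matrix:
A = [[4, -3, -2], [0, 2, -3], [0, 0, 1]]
8

The determinant of a triangular matrix is the product of its diagonal entries (the off-diagonal entries above the diagonal do not affect it).
det(A) = (4) * (2) * (1) = 8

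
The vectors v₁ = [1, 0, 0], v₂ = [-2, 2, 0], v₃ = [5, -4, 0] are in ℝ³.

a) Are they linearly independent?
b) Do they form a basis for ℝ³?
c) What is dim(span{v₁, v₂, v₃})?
Not independent, not a basis, dim(span) = 2

Check whether v₃ can be written as a linear combination of v₁ and v₂.
v₃ = (1)·v₁ + (-2)·v₂ = [5, -4, 0], so the three vectors are linearly dependent.
Thus they do not form a basis for ℝ³, and dim(span{v₁, v₂, v₃}) = 2 (spanned by v₁ and v₂).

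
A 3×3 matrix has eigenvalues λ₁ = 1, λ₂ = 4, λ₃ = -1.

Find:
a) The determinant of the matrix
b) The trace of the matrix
det = -4, trace = 4

Two standard eigenvalue identities:
- det(A) equals the product of the eigenvalues (counted with multiplicity).
- trace(A) equals the sum of the eigenvalues.
det(A) = (1)*(4)*(-1) = -4.
trace(A) = 1 + 4 - 1 = 4.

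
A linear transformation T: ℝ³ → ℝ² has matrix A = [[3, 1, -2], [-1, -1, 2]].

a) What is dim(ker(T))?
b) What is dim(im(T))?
dim(ker) = 1, dim(im) = 2

The two rows are not scalar multiples of one another (no single k satisfies row 2 = k × row 1), so they are linearly independent.
Thus rank(A) = 2.
dim(im(T)) = rank(A) = 2.
By the rank-nullity theorem applied to T: ℝ³ → ℝ², rank(A) + nullity(A) = 3 (the domain dimension), so dim(ker(T)) = 3 - 2 = 1.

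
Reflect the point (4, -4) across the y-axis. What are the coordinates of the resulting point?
(-4, -4)

Reflection across y-axis: (4, -4) → (-4, -4)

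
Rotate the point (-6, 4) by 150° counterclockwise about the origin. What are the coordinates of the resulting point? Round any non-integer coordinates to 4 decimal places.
(3.1962, -6.4641)

Rotation matrix R(θ) = [[cos θ, -sin θ], [sin θ, cos θ]]; for θ = 150°:
R = [[-√3/2, -1/2], [1/2, -√3/2]]
Result: R × [-6, 4]ᵀ = [-√3/2·-6 + (-1/2)·4, 1/2·-6 + (-√3/2)·4]ᵀ = (3.1962, -6.4641)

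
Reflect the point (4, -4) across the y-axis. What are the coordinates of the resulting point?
(-4, -4)

Reflection across y-axis: (4, -4) → (-4, -4)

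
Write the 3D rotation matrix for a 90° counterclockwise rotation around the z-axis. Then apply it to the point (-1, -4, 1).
R = [[0, -1, 0], [1, 0, 0], [0, 0, 1]]; R·(-1, -4, 1) = (4, -1, 1)

Rotation matrix for 90° around z-axis:
cos(90°) = 0, sin(90°) = 1
R = [[0, -1, 0], [1, 0, 0], [0, 0, 1]]
Apply to (-1, -4, 1): R·[-1, -4, 1]ᵀ = (4, -1, 1)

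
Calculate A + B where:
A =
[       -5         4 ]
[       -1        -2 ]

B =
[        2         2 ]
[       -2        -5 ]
A + B =
[       -3         6 ]
[       -3        -7 ]

Matrix addition is elementwise: (A+B)[i][j] = A[i][j] + B[i][j].
  (A+B)[0][0] = (-5) + (2) = -3
  (A+B)[0][1] = (4) + (2) = 6
  (A+B)[1][0] = (-1) + (-2) = -3
  (A+B)[1][1] = (-2) + (-5) = -7
A + B =
[       -3         6 ]
[       -3        -7 ]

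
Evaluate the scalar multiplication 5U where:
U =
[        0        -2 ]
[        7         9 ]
5U =
[        0       -10 ]
[       35        45 ]

Scalar multiplication is elementwise: (5U)[i][j] = 5 * U[i][j].
  (5U)[0][0] = 5 * (0) = 0
  (5U)[0][1] = 5 * (-2) = -10
  (5U)[1][0] = 5 * (7) = 35
  (5U)[1][1] = 5 * (9) = 45
5U =
[        0       -10 ]
[       35        45 ]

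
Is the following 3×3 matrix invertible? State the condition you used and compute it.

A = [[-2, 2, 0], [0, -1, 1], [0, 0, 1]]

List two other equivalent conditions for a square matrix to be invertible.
Yes, invertible; det(A) = 2 ≠ 0. Equivalent conditions: rank(A) = 3; Ax = 0 has only the trivial solution; 0 is not an eigenvalue; the columns of A are linearly independent.

To check invertibility, compute det(A).
The given matrix is triangular, so det(A) equals the product of its diagonal entries = 2 ≠ 0.
Since det(A) ≠ 0, A is invertible.
Equivalent conditions for a square matrix A to be invertible:
- rank(A) = 3 (full rank).
- The homogeneous system Ax = 0 has only the trivial solution x = 0.
- 0 is not an eigenvalue of A.
- The columns (equivalently rows) of A are linearly independent.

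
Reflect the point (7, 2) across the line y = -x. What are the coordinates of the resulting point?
(-2, -7)

Reflection across line y = -x: (7, 2) → (-2, -7)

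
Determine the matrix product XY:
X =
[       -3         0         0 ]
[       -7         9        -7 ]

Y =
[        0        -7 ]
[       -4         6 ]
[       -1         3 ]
XY =
[        0        21 ]
[      -29        82 ]

Matrix multiplication: (XY)[i][j] = sum over k of X[i][k] * Y[k][j].
  (XY)[0][0] = (-3)*(0) + (0)*(-4) + (0)*(-1) = 0
  (XY)[0][1] = (-3)*(-7) + (0)*(6) + (0)*(3) = 21
  (XY)[1][0] = (-7)*(0) + (9)*(-4) + (-7)*(-1) = -29
  (XY)[1][1] = (-7)*(-7) + (9)*(6) + (-7)*(3) = 82
XY =
[        0        21 ]
[      -29        82 ]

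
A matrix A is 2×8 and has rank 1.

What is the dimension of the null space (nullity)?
7

The rank-nullity theorem for an m×n matrix states:
rank(A) + nullity(A) = n (the number of columns).
Here n = 8 and rank(A) = 1, so nullity(A) = 8 - 1 = 7.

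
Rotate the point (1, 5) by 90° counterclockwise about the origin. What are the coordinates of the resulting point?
(-5, 1)

Rotation matrix R(θ) = [[cos θ, -sin θ], [sin θ, cos θ]]; for θ = 90°:
R = [[0, -1], [1, 0]]
Result: R × [1, 5]ᵀ = [0·1 + (-1)·5, 1·1 + (0)·5]ᵀ = (-5, 1)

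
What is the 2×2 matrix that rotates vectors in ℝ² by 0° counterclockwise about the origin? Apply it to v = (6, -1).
R = [[1, 0], [0, 1]]; R·v = (6, -1)

A counterclockwise rotation by angle θ in ℝ² has matrix R(θ) = [[cos θ, -sin θ], [sin θ, cos θ]].
For θ = 0°: cos θ = 1, sin θ = 0.
R(0°) = [[1, 0], [0, 1]].
R·v = [1·6 + (0)·-1, 0·6 + 1·-1] = (6, -1).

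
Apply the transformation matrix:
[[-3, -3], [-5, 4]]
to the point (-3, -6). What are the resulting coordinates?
(27, -9)

Matrix multiplication:
[[-3, -3], [-5, 4]] × [-3, -6]ᵀ
= [-3×-3 + -3×-6, -5×-3 + 4×-6]ᵀ
= [27.0000, -9.0000]ᵀ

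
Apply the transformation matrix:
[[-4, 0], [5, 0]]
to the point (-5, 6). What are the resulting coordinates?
(20, -25)

Matrix multiplication:
[[-4, 0], [5, 0]] × [-5, 6]ᵀ
= [-4×-5 + 0×6, 5×-5 + 0×6]ᵀ
= [20.0000, -25.0000]ᵀ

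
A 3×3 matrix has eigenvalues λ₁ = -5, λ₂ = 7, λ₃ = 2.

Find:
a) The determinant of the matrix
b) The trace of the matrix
det = -70, trace = 4

Two standard eigenvalue identities:
- det(A) equals the product of the eigenvalues (counted with multiplicity).
- trace(A) equals the sum of the eigenvalues.
det(A) = (-5)*(7)*(2) = -70.
trace(A) = -5 + 7 + 2 = 4.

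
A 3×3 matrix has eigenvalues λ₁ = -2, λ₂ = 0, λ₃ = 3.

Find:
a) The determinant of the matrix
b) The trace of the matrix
det = 0, trace = 1

Two standard eigenvalue identities:
- det(A) equals the product of the eigenvalues (counted with multiplicity).
- trace(A) equals the sum of the eigenvalues.
det(A) = (-2)*(0)*(3) = 0.
trace(A) = -2 + 0 + 3 = 1.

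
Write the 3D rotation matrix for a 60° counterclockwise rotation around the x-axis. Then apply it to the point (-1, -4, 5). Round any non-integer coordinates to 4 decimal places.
R = [[1, 0, 0], [0, 1/2, -√3/2], [0, √3/2, 1/2]]; R·(-1, -4, 5) = (-1.0000, -6.3301, -0.9641)

Rotation matrix for 60° around x-axis:
cos(60°) = 1/2, sin(60°) = √3/2
R = [[1, 0, 0], [0, 1/2, -√3/2], [0, √3/2, 1/2]]
Apply to (-1, -4, 5): R·[-1, -4, 5]ᵀ = (-1.0000, -6.3301, -0.9641)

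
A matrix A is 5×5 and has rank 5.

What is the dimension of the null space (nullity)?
0

The rank-nullity theorem for an m×n matrix states:
rank(A) + nullity(A) = n (the number of columns).
Here n = 5 and rank(A) = 5, so nullity(A) = 5 - 5 = 0.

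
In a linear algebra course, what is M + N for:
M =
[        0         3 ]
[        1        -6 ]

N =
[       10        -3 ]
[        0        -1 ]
M + N =
[       10         0 ]
[        1        -7 ]

Matrix addition is elementwise: (M+N)[i][j] = M[i][j] + N[i][j].
  (M+N)[0][0] = (0) + (10) = 10
  (M+N)[0][1] = (3) + (-3) = 0
  (M+N)[1][0] = (1) + (0) = 1
  (M+N)[1][1] = (-6) + (-1) = -7
M + N =
[       10         0 ]
[        1        -7 ]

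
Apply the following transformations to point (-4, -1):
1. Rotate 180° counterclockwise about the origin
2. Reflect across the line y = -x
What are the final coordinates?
(-1, -4)

Step 1: Rotate 180° → (4, 1)
Step 2: Reflect across the line y = -x → (-1, -4)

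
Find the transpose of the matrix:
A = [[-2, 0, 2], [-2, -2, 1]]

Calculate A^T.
[[-2, -2], [0, -2], [2, 1]]

The transpose sends entry (i,j) to (j,i); rows become columns.
Row 0 of A: [-2, 0, 2] -> column 0 of A^T.
Row 1 of A: [-2, -2, 1] -> column 1 of A^T.
A^T = [[-2, -2], [0, -2], [2, 1]]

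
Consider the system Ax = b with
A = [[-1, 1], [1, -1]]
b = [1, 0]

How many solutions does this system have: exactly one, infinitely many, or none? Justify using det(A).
No solution

det(A) = (-1)*(-1) - (1)*(1) = 0, so A is singular.
The column space of A is span(column 1) = span([-1, 1]).
b = [1, 0] is not a scalar multiple of column 1, so b ∉ column space and the system is inconsistent — no solution.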